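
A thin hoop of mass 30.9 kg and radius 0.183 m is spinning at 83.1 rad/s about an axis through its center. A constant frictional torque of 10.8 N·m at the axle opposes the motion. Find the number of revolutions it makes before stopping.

I = MR² = (30.9)(0.183)² = 1.035 kg·m².
The net torque has magnitude 10.8 N·m, opposing ω.
|α| = τ/I = 10.80/1.035 = 10.44 rad/s² (deceleration).
ω² = ω₀² − 2|α|θ with ω = 0 ⇒ θ = ω₀²/(2|α|) = 330.8 rad = 52.65 rev.

≈ 52.7 revolutions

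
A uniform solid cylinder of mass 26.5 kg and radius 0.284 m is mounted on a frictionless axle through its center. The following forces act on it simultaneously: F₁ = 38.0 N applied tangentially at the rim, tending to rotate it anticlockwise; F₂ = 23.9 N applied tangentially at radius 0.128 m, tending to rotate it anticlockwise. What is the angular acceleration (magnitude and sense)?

I = ½MR² = (1/2)(26.5)(0.284)² = 1.069 kg·m².
Taking anticlockwise as positive: τ₁ = +(38.0)(0.284) = +10.79 N·m; τ₂ = +(23.9)(0.128) = +3.059 N·m.
Net torque τ = 13.85 N·m.
α = τ/I = 13.85/1.069 = 12.96 rad/s².

α ≈ 13.0 rad/s², anticlockwise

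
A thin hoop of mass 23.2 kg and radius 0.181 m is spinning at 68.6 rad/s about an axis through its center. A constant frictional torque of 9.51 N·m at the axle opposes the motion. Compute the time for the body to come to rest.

I = MR² = (23.2)(0.181)² = 0.7601 kg·m².
The net torque has magnitude 9.51 N·m, opposing ω.
|α| = τ/I = 9.510/0.7601 = 12.51 rad/s² (deceleration).
0 = ω₀ − |α|t ⇒ t = ω₀/|α| = 68.6/12.51 = 5.483 s.

t ≈ 5.48 s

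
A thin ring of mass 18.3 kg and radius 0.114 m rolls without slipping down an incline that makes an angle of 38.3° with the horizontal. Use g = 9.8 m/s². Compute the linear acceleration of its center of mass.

Translation along the incline: Mg sinθ − f = Ma.
Rotation about the center: fR = Iα with I = MR². No-slip gives a = αR, so f = (I/R²)a = M a.
Substituting: Mg sinθ = (1 + 1.000)Ma, so a = g sinθ/(1 + 1.000) = (9.8) sin 38.3° / 2.000 = 3.037 m/s².

a ≈ 3.04 m/s²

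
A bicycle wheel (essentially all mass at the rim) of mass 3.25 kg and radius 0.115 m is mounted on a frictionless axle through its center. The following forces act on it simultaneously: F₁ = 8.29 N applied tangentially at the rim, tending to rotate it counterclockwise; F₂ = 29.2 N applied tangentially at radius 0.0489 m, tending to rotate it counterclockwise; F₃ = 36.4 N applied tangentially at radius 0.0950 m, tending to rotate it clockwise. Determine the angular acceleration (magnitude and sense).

α ≈ 25.1 rad/s², clockwise

I = MR² = (3.25)(0.115)² = 0.04298 kg·m².
Taking counterclockwise as positive: τ₁ = +(8.29)(0.115) = +0.9533 N·m; τ₂ = +(29.2)(0.0489) = +1.428 N·m; τ₃ = −(36.4)(0.0950) = −3.458 N·m.
Net torque τ = -1.077 N·m.
α = τ/I = -1.077/0.04298 = -25.05 rad/s².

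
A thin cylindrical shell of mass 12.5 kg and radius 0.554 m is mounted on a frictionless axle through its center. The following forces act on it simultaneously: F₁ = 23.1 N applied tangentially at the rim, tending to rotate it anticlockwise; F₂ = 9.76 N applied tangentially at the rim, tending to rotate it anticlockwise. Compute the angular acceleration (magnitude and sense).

α ≈ 4.75 rad/s², anticlockwise

I = MR² = (12.5)(0.554)² = 3.836 kg·m².
Taking anticlockwise as positive: τ₁ = +(23.1)(0.554) = +12.80 N·m; τ₂ = +(9.76)(0.554) = +5.407 N·m.
Net torque τ = 18.20 N·m.
α = τ/I = 18.20/3.836 = 4.745 rad/s².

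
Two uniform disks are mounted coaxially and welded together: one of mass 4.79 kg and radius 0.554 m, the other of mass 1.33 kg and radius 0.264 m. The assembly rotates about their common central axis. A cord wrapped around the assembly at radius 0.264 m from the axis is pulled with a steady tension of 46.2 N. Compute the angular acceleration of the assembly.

α ≈ 15.6 rad/s²

I = ½M₁R₁² + ½M₂R₂² = ½(4.79)(0.554)² + ½(1.33)(0.264)² = 0.7814 kg·m².
τ = F r = (46.2)(0.264) = 12.20 N·m.
α = τ/I = 12.20/0.7814 = 15.61 rad/s².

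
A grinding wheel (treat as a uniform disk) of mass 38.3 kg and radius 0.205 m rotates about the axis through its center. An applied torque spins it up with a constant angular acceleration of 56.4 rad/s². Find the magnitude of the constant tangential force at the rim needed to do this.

I = ½MR² = (1/2)(38.3)(0.205)² = 0.8048 kg·m².
The required torque is τ = Iα = (0.8048)(56.40) = 45.39 N·m.
A tangential force at the rim gives τ = FR, so F = τ/R = 45.39/0.205 = 221.4 N.

F ≈ 221 N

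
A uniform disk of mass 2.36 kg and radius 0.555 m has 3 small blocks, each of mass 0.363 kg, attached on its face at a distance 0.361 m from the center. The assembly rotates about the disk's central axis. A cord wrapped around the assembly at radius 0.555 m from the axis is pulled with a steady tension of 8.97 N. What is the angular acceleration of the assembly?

I_disk = ½MR² = ½(2.36)(0.555)² = 0.3635 kg·m².
I_blocks = 3·m·r² = 3(0.363)(0.361)² = 0.1419 kg·m².
Total I = 0.5054 kg·m².
τ = F r = (8.97)(0.555) = 4.978 N·m.
α = τ/I = 4.978/0.5054 = 9.851 rad/s².

α ≈ 9.85 rad/s²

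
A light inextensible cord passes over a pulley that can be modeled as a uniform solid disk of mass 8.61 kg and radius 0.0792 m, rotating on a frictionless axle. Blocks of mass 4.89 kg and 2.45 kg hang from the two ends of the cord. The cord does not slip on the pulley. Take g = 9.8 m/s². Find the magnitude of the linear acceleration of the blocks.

I = ½MR² = (1/2)(8.61)(0.0792)² = 0.02700 kg·m².
Heavier block: m₁g − T₁ = m₁a. Lighter block: T₂ − m₂g = m₂a.
Pulley: (T₁ − T₂)R = Iα = I(a/R), so T₁ − T₂ = (I/R²)a = (1/2)M_p a = 4.305·a.
Adding the three: (m₁ − m₂)g = (m₁ + m₂ + 4.305)a, so a = (4.89 − 2.45)(9.8)/(4.89 + 2.45 + 4.305) = 2.053 m/s².

a ≈ 2.05 m/s²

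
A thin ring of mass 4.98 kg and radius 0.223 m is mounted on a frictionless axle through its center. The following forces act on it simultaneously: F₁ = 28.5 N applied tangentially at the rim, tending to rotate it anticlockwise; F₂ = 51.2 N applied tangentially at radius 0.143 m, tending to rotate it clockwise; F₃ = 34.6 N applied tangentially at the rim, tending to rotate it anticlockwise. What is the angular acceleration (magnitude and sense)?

I = MR² = (4.98)(0.223)² = 0.2477 kg·m².
Taking anticlockwise as positive: τ₁ = +(28.5)(0.223) = +6.356 N·m; τ₂ = −(51.2)(0.143) = −7.322 N·m; τ₃ = +(34.6)(0.223) = +7.716 N·m.
Net torque τ = 6.750 N·m.
α = τ/I = 6.750/0.2477 = 27.25 rad/s².

α ≈ 27.3 rad/s², anticlockwise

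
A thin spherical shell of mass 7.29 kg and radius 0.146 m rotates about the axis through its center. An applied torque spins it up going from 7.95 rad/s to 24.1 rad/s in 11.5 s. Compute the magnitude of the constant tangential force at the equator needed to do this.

I = (2/3)MR² = (2/3)(7.29)(0.146)² = 0.1036 kg·m².
α = Δω/Δt = (24.1 − 7.95)/11.5 = 1.404 rad/s².
The required torque is τ = Iα = (0.1036)(1.404) = 0.1455 N·m.
A tangential force at the equator gives τ = FR, so F = τ/R = 0.1455/0.146 = 0.9965 N.

F ≈ 0.996 N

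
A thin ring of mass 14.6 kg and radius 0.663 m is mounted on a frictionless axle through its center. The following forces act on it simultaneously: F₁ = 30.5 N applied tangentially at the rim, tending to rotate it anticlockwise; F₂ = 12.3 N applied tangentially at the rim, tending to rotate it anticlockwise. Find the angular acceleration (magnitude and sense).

α ≈ 4.42 rad/s², anticlockwise

I = MR² = (14.6)(0.663)² = 6.418 kg·m².
Taking anticlockwise as positive: τ₁ = +(30.5)(0.663) = +20.22 N·m; τ₂ = +(12.3)(0.663) = +8.155 N·m.
Net torque τ = 28.38 N·m.
α = τ/I = 28.38/6.418 = 4.422 rad/s².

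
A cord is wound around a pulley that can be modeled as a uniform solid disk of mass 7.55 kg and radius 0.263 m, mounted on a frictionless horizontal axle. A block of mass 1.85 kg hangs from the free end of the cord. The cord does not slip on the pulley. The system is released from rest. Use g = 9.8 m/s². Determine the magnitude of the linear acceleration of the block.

I = ½MR² = (1/2)(7.55)(0.263)² = 0.2611 kg·m².
Block: mg − T = ma. Pulley: TR = Iα. No-slip: a = αR, so T = (I/R²)a = 3.775·a.
Then mg = (m + 3.775)a, so a = (1.85)(9.8)/(1.85 + 3.775) = 3.223 m/s².

a ≈ 3.22 m/s²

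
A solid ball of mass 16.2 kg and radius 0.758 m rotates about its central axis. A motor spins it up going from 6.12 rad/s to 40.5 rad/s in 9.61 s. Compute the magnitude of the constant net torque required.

τ ≈ 13.3 N·m

I = (2/5)MR² = (2/5)(16.2)(0.758)² = 3.723 kg·m².
α = Δω/Δt = (40.5 − 6.12)/9.61 = 3.578 rad/s².
τ = Iα = (3.723)(3.578) = 13.32 N·m.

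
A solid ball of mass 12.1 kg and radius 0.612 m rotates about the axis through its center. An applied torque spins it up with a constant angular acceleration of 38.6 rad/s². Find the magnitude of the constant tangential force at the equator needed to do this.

F ≈ 114 N

I = (2/5)MR² = (2/5)(12.1)(0.612)² = 1.813 kg·m².
The required torque is τ = Iα = (1.813)(38.60) = 69.97 N·m.
A tangential force at the equator gives τ = FR, so F = τ/R = 69.97/0.612 = 114.3 N.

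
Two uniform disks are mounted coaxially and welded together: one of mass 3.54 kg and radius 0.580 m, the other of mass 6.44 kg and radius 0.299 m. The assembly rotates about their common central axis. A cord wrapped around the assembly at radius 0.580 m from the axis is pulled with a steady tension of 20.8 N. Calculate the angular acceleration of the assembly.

α ≈ 13.7 rad/s²

I = ½M₁R₁² + ½M₂R₂² = ½(3.54)(0.580)² + ½(6.44)(0.299)² = 0.8833 kg·m².
τ = F r = (20.8)(0.580) = 12.06 N·m.
α = τ/I = 12.06/0.8833 = 13.66 rad/s².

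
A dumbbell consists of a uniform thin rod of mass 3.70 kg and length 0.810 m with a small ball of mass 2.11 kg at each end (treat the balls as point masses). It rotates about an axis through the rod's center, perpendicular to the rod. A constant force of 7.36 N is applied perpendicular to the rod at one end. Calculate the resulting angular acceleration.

I_rod = (1/12)ML² = (1/12)(3.70)(0.810)² = 0.2023 kg·m².
I_balls = 2·m·(L/2)² = 2(2.11)(0.4050)² = 0.6922 kg·m².
Total I = 0.8945 kg·m².
τ = F·(L/2) = (7.36)(0.405) = 2.981 N·m.
α = τ/I = 2.981/0.8945 = 3.332 rad/s².

α ≈ 3.33 rad/s²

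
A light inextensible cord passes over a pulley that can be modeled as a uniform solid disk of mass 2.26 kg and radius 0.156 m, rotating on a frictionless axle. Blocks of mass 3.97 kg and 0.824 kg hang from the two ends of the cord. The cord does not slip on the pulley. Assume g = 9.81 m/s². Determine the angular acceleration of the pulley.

I = ½MR² = (1/2)(2.26)(0.156)² = 0.02750 kg·m².
Heavier block: m₁g − T₁ = m₁a. Lighter block: T₂ − m₂g = m₂a.
Pulley: (T₁ − T₂)R = Iα = I(a/R), so T₁ − T₂ = (I/R²)a = (1/2)M_p a = 1.130·a.
Adding the three: (m₁ − m₂)g = (m₁ + m₂ + 1.130)a, so a = (3.97 − 0.824)(9.81)/(3.97 + 0.824 + 1.130) = 5.210 m/s².
α = a/R = 5.210/0.156 = 33.40 rad/s².

α ≈ 33.4 rad/s²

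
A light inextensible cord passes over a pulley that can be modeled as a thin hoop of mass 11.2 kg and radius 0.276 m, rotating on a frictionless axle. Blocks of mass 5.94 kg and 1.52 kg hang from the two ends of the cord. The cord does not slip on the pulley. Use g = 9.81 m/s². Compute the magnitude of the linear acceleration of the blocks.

a ≈ 2.32 m/s²

I = MR² = (11.2)(0.276)² = 0.8532 kg·m².
Heavier block: m₁g − T₁ = m₁a. Lighter block: T₂ − m₂g = m₂a.
Pulley: (T₁ − T₂)R = Iα = I(a/R), so T₁ − T₂ = (I/R²)a = 1·M_p a = 11.20·a.
Adding the three: (m₁ − m₂)g = (m₁ + m₂ + 11.20)a, so a = (5.94 − 1.52)(9.81)/(5.94 + 1.52 + 11.20) = 2.324 m/s².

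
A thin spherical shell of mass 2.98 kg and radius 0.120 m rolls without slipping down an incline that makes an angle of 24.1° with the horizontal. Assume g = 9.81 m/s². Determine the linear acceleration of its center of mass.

Translation along the incline: Mg sinθ − f = Ma.
Rotation about the center: fR = Iα with I = (2/3)MR². No-slip gives a = αR, so f = (I/R²)a = (2/3)M a.
Substituting: Mg sinθ = (1 + 0.6667)Ma, so a = g sinθ/(1 + 0.6667) = (9.81) sin 24.1° / 1.667 = 2.403 m/s².

a ≈ 2.40 m/s²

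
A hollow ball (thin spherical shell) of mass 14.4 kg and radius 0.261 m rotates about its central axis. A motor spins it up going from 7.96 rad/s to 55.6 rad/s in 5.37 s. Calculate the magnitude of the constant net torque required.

I = (2/3)MR² = (2/3)(14.4)(0.261)² = 0.6540 kg·m².
α = Δω/Δt = (55.6 − 7.96)/5.37 = 8.872 rad/s².
τ = Iα = (0.6540)(8.872) = 5.802 N·m.

τ ≈ 5.80 N·m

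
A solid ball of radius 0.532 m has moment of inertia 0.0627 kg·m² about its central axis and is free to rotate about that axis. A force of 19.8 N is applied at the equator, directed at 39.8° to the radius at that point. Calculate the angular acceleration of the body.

Only the tangential component produces torque: τ = F R sinθ = (19.8)(0.532) sin 39.8° = 6.743 N·m.
From τ = Iα: α = 6.743/0.06270 = 107.5 rad/s².

α ≈ 108 rad/s²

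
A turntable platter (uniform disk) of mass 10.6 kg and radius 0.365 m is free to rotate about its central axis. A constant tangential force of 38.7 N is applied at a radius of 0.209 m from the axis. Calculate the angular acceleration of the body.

I = ½MR² = (1/2)(10.6)(0.365)² = 0.7061 kg·m².
τ = F·r = (38.7)(0.209) = 8.088 N·m.
From τ = Iα: α = 8.088/0.7061 = 11.46 rad/s².

α ≈ 11.5 rad/s²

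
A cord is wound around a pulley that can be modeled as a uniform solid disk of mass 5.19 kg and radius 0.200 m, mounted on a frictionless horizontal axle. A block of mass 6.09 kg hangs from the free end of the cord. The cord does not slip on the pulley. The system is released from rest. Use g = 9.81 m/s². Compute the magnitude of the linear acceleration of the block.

I = ½MR² = (1/2)(5.19)(0.200)² = 0.1038 kg·m².
Block: mg − T = ma. Pulley: TR = Iα. No-slip: a = αR, so T = (I/R²)a = 2.595·a.
Then mg = (m + 2.595)a, so a = (6.09)(9.81)/(6.09 + 2.595) = 6.879 m/s².

a ≈ 6.88 m/s²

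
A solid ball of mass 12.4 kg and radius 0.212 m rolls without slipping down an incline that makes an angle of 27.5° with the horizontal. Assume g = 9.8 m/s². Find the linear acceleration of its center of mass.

Translation along the incline: Mg sinθ − f = Ma.
Rotation about the center: fR = Iα with I = (2/5)MR². No-slip gives a = αR, so f = (I/R²)a = (2/5)M a.
Substituting: Mg sinθ = (1 + 0.4000)Ma, so a = g sinθ/(1 + 0.4000) = (9.8) sin 27.5° / 1.400 = 3.232 m/s².

a ≈ 3.23 m/s²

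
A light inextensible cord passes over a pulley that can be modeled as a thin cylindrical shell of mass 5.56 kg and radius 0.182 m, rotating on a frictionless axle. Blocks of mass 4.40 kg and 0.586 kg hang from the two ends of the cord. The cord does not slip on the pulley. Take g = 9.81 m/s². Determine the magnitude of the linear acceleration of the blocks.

a ≈ 3.55 m/s²

I = MR² = (5.56)(0.182)² = 0.1842 kg·m².
Heavier block: m₁g − T₁ = m₁a. Lighter block: T₂ − m₂g = m₂a.
Pulley: (T₁ − T₂)R = Iα = I(a/R), so T₁ − T₂ = (I/R²)a = 1·M_p a = 5.560·a.
Adding the three: (m₁ − m₂)g = (m₁ + m₂ + 5.560)a, so a = (4.40 − 0.586)(9.81)/(4.40 + 0.586 + 5.560) = 3.548 m/s².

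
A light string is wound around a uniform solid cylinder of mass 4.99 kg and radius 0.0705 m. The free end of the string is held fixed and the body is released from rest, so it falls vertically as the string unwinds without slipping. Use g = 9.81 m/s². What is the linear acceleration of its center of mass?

a ≈ 6.54 m/s²

Translation: Mg − T = Ma. Rotation about the center: TR = Iα with I = ½MR².
With a = αR: T = (I/R²)a = (1/2)M a, so Mg = (1 + 0.5000)Ma.
a = g/(1 + 0.5000) = 9.81/1.500 = 6.540 m/s².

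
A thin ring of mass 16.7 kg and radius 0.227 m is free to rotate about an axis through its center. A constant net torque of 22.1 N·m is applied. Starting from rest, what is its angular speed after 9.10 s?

ω ≈ 234 rad/s

I = MR² = (16.7)(0.227)² = 0.8605 kg·m².
α = τ/I = 22.1/0.8605 = 25.68 rad/s².
ω = ω₀ + αt = 0 + (25.68)(9.10) = 233.7 rad/s.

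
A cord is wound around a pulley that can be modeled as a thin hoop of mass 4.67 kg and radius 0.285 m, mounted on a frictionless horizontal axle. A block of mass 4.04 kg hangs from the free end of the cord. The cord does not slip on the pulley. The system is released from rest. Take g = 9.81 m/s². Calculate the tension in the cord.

T ≈ 21.2 N

I = MR² = (4.67)(0.285)² = 0.3793 kg·m².
Block: mg − T = ma. Pulley: TR = Iα. No-slip: a = αR, so T = (I/R²)a = 4.670·a.
Then mg = (m + 4.670)a, so a = (4.04)(9.81)/(4.04 + 4.670) = 4.550 m/s².
T = 4.670·a = 21.25 N.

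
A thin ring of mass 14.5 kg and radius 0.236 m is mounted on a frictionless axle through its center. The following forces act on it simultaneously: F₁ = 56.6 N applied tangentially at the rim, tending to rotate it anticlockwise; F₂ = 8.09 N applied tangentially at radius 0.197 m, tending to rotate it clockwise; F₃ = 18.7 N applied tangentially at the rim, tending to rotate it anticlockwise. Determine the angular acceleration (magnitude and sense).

α ≈ 20.0 rad/s², anticlockwise

I = MR² = (14.5)(0.236)² = 0.8076 kg·m².
Taking anticlockwise as positive: τ₁ = +(56.6)(0.236) = +13.36 N·m; τ₂ = −(8.09)(0.197) = −1.594 N·m; τ₃ = +(18.7)(0.236) = +4.413 N·m.
Net torque τ = 16.18 N·m.
α = τ/I = 16.18/0.8076 = 20.03 rad/s².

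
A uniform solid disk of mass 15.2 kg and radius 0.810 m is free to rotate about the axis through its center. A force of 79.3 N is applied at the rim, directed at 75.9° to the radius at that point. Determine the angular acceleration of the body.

I = ½MR² = (1/2)(15.2)(0.810)² = 4.986 kg·m².
Only the tangential component produces torque: τ = F R sinθ = (79.3)(0.810) sin 75.9° = 62.30 N·m.
Newton's second law for rotation, τ = Iα, gives α = τ/I = 62.30/4.986 = 12.49 rad/s².

α ≈ 12.5 rad/s²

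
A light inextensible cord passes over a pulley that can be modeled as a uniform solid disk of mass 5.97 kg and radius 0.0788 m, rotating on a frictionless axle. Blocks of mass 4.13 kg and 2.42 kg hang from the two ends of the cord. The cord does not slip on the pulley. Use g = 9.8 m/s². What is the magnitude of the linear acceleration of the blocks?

I = ½MR² = (1/2)(5.97)(0.0788)² = 0.01854 kg·m².
Heavier block: m₁g − T₁ = m₁a. Lighter block: T₂ − m₂g = m₂a.
Pulley: (T₁ − T₂)R = Iα = I(a/R), so T₁ − T₂ = (I/R²)a = (1/2)M_p a = 2.985·a.
Adding the three: (m₁ − m₂)g = (m₁ + m₂ + 2.985)a, so a = (4.13 − 2.42)(9.8)/(4.13 + 2.42 + 2.985) = 1.758 m/s².

a ≈ 1.76 m/s²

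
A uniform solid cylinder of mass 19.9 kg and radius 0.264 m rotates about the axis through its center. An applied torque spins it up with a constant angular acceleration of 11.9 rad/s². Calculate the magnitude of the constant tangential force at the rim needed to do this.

I = ½MR² = (1/2)(19.9)(0.264)² = 0.6935 kg·m².
The required torque is τ = Iα = (0.6935)(11.90) = 8.252 N·m.
A tangential force at the rim gives τ = FR, so F = τ/R = 8.252/0.264 = 31.26 N.

F ≈ 31.3 N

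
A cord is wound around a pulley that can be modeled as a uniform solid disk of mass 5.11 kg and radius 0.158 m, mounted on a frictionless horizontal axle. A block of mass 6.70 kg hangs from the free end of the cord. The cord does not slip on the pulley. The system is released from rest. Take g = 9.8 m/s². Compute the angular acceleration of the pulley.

α ≈ 44.9 rad/s²

I = ½MR² = (1/2)(5.11)(0.158)² = 0.06378 kg·m².
Block: mg − T = ma. Pulley: TR = Iα. No-slip: a = αR, so T = (I/R²)a = 2.555·a.
Then mg = (m + 2.555)a, so a = (6.70)(9.8)/(6.70 + 2.555) = 7.095 m/s².
α = a/R = 7.095/0.158 = 44.90 rad/s².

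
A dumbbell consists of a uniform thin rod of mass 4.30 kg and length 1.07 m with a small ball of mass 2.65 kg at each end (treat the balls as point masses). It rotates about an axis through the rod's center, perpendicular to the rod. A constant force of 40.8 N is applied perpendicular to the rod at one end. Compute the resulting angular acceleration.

I_rod = (1/12)ML² = (1/12)(4.30)(1.07)² = 0.4103 kg·m².
I_balls = 2·m·(L/2)² = 2(2.65)(0.5350)² = 1.517 kg·m².
Total I = 1.927 kg·m².
τ = F·(L/2) = (40.8)(0.535) = 21.83 N·m.
α = τ/I = 21.83/1.927 = 11.33 rad/s².

α ≈ 11.3 rad/s²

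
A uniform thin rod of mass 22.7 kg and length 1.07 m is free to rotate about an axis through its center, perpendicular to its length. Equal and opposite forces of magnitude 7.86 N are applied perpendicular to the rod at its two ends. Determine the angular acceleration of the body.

I = (1/12)ML² = (1/12)(22.7)(1.07)² = 2.166 kg·m².
The couple gives τ = F·(L/2) + F·(L/2) = F L = (7.86)(1.07) = 8.410 N·m.
Newton's second law for rotation, τ = Iα, gives α = τ/I = 8.410/2.166 = 3.883 rad/s².

α ≈ 3.88 rad/s²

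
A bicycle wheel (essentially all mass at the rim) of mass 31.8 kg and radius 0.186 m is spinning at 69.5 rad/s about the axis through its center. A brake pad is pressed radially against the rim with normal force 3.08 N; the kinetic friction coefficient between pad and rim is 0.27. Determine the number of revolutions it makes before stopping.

≈ 2730 revolutions

I = MR² = (31.8)(0.186)² = 1.100 kg·m².
Friction force f = μN = (0.27)(3.08) = 0.8316 N at the rim; torque magnitude τ = fR = 0.1547 N·m, opposing ω.
|α| = τ/I = 0.1547/1.100 = 0.1406 rad/s² (deceleration).
ω² = ω₀² − 2|α|θ with ω = 0 ⇒ θ = ω₀²/(2|α|) = 17180 rad = 2734 rev.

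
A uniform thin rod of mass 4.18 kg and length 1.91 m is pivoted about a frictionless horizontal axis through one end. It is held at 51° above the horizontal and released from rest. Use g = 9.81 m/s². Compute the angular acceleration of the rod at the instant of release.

α ≈ 4.85 rad/s²

About the pivot, I = (1/3)ML² = (1/3)(4.18)(1.91)² = 5.083 kg·m².
The weight acts at the center, a distance L/2 = 0.9550 m from the pivot; τ = Mg(L/2) cos 51° = 24.64 N·m.
α = τ/I = 24.64/5.083 = 4.848 rad/s².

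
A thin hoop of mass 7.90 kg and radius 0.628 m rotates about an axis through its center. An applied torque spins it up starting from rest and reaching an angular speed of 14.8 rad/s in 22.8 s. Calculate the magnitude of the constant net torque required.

I = MR² = (7.90)(0.628)² = 3.116 kg·m².
α = Δω/Δt = (14.8 − 0)/22.8 = 0.6491 rad/s².
τ = Iα = (3.116)(0.6491) = 2.022 N·m.

τ ≈ 2.02 N·m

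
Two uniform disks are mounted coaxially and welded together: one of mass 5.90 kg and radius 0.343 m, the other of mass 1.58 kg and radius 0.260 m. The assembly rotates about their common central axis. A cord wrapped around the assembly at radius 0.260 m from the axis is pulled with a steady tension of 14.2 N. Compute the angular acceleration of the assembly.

α ≈ 9.22 rad/s²

I = ½M₁R₁² + ½M₂R₂² = ½(5.90)(0.343)² + ½(1.58)(0.260)² = 0.4005 kg·m².
τ = F r = (14.2)(0.260) = 3.692 N·m.
α = τ/I = 3.692/0.4005 = 9.219 rad/s².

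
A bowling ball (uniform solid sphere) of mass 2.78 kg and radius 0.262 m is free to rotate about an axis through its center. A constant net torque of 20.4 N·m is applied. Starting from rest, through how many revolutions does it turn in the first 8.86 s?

I = (2/5)MR² = (2/5)(2.78)(0.262)² = 0.07633 kg·m².
α = τ/I = 20.4/0.07633 = 267.3 rad/s².
θ = ½αt² = ½(267.3)(8.86)² = 10490 rad.
Revolutions = θ/(2π) = 1669.

≈ 1670 revolutions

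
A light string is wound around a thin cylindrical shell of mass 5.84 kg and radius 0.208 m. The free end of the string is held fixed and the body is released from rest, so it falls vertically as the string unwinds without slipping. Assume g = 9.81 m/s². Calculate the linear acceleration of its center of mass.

Translation: Mg − T = Ma. Rotation about the center: TR = Iα with I = MR².
With a = αR: T = (I/R²)a = M a, so Mg = (1 + 1.000)Ma.
a = g/(1 + 1.000) = 9.81/2.000 = 4.905 m/s².

a ≈ 4.91 m/s²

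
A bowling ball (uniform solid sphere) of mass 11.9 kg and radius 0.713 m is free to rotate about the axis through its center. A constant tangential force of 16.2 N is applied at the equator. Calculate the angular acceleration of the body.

I = (2/5)MR² = (2/5)(11.9)(0.713)² = 2.420 kg·m².
τ = F R = (16.2)(0.713) = 11.55 N·m.
From τ = Iα: α = 11.55/2.420 = 4.773 rad/s².

α ≈ 4.77 rad/s²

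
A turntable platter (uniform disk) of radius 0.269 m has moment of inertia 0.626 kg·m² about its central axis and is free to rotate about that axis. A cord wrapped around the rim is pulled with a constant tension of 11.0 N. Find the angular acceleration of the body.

τ = F R = (11.0)(0.269) = 2.959 N·m.
From τ = Iα: α = 2.959/0.6260 = 4.727 rad/s².

α ≈ 4.73 rad/s²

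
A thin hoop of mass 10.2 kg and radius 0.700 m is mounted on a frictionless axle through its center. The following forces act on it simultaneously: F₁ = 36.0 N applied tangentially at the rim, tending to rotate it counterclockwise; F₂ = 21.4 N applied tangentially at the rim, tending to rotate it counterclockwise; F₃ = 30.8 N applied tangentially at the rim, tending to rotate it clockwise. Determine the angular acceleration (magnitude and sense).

I = MR² = (10.2)(0.700)² = 4.998 kg·m².
Taking counterclockwise as positive: τ₁ = +(36.0)(0.700) = +25.20 N·m; τ₂ = +(21.4)(0.700) = +14.98 N·m; τ₃ = −(30.8)(0.700) = −21.56 N·m.
Net torque τ = 18.62 N·m.
α = τ/I = 18.62/4.998 = 3.725 rad/s².

α ≈ 3.73 rad/s², counterclockwise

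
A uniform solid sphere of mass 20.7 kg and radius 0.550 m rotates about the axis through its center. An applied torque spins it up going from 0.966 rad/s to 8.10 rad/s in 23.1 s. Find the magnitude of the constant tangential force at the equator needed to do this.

F ≈ 1.41 N

I = (2/5)MR² = (2/5)(20.7)(0.550)² = 2.505 kg·m².
α = Δω/Δt = (8.10 − 0.966)/23.1 = 0.3088 rad/s².
The required torque is τ = Iα = (2.505)(0.3088) = 0.7735 N·m.
A tangential force at the equator gives τ = FR, so F = τ/R = 0.7735/0.550 = 1.406 N.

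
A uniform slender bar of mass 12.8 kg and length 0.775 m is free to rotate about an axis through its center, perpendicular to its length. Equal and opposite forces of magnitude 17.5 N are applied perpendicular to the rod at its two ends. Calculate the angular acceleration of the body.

α ≈ 21.2 rad/s²

I = (1/12)ML² = (1/12)(12.8)(0.775)² = 0.6407 kg·m².
The couple gives τ = F·(L/2) + F·(L/2) = F L = (17.5)(0.775) = 13.56 N·m.
Newton's second law for rotation, τ = Iα, gives α = τ/I = 13.56/0.6407 = 21.17 rad/s².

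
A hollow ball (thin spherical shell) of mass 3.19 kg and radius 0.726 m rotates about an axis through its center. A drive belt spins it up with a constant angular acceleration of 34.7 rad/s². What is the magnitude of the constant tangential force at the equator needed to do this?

F ≈ 53.6 N

I = (2/3)MR² = (2/3)(3.19)(0.726)² = 1.121 kg·m².
The required torque is τ = Iα = (1.121)(34.70) = 38.90 N·m.
A tangential force at the equator gives τ = FR, so F = τ/R = 38.90/0.726 = 53.58 N.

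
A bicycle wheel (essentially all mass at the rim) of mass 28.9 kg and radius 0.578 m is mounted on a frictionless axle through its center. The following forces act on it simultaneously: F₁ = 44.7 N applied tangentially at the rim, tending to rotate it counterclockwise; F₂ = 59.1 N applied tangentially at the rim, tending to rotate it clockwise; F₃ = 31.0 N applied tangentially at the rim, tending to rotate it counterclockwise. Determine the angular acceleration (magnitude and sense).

α ≈ 0.994 rad/s², counterclockwise

I = MR² = (28.9)(0.578)² = 9.655 kg·m².
Taking counterclockwise as positive: τ₁ = +(44.7)(0.578) = +25.84 N·m; τ₂ = −(59.1)(0.578) = −34.16 N·m; τ₃ = +(31.0)(0.578) = +17.92 N·m.
Net torque τ = 9.595 N·m.
α = τ/I = 9.595/9.655 = 0.9938 rad/s².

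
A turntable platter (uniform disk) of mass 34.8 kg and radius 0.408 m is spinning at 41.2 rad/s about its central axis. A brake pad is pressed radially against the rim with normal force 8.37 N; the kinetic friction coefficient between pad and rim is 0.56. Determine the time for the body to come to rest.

t ≈ 62.4 s

I = ½MR² = (1/2)(34.8)(0.408)² = 2.896 kg·m².
Friction force f = μN = (0.56)(8.37) = 4.687 N at the rim; torque magnitude τ = fR = 1.912 N·m, opposing ω.
|α| = τ/I = 1.912/2.896 = 0.6602 rad/s² (deceleration).
0 = ω₀ − |α|t ⇒ t = ω₀/|α| = 41.2/0.6602 = 62.40 s.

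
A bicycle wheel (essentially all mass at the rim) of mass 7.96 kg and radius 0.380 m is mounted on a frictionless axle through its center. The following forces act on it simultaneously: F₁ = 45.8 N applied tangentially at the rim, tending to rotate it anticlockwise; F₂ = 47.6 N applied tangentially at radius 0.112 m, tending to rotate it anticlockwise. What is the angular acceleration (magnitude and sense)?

α ≈ 19.8 rad/s², anticlockwise

I = MR² = (7.96)(0.380)² = 1.149 kg·m².
Taking anticlockwise as positive: τ₁ = +(45.8)(0.380) = +17.40 N·m; τ₂ = +(47.6)(0.112) = +5.331 N·m.
Net torque τ = 22.74 N·m.
α = τ/I = 22.74/1.149 = 19.78 rad/s².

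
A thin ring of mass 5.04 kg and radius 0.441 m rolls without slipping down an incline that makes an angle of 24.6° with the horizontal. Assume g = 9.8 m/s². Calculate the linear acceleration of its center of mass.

a ≈ 2.04 m/s²

Translation along the incline: Mg sinθ − f = Ma.
Rotation about the center: fR = Iα with I = MR². No-slip gives a = αR, so f = (I/R²)a = M a.
Substituting: Mg sinθ = (1 + 1.000)Ma, so a = g sinθ/(1 + 1.000) = (9.8) sin 24.6° / 2.000 = 2.040 m/s².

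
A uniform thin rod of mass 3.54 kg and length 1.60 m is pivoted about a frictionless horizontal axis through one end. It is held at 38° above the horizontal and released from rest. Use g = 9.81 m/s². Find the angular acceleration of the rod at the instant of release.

α ≈ 7.25 rad/s²

About the pivot, I = (1/3)ML² = (1/3)(3.54)(1.60)² = 3.021 kg·m².
The weight acts at the center, a distance L/2 = 0.8000 m from the pivot; τ = Mg(L/2) cos 38° = 21.89 N·m.
α = τ/I = 21.89/3.021 = 7.247 rad/s².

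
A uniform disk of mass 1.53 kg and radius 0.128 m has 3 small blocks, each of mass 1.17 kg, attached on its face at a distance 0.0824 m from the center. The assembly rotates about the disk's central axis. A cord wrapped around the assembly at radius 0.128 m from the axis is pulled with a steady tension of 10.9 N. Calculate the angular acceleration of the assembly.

α ≈ 38.4 rad/s²

I_disk = ½MR² = ½(1.53)(0.128)² = 0.01253 kg·m².
I_blocks = 3·m·r² = 3(1.17)(0.0824)² = 0.02383 kg·m².
Total I = 0.03637 kg·m².
τ = F r = (10.9)(0.128) = 1.395 N·m.
α = τ/I = 1.395/0.03637 = 38.37 rad/s².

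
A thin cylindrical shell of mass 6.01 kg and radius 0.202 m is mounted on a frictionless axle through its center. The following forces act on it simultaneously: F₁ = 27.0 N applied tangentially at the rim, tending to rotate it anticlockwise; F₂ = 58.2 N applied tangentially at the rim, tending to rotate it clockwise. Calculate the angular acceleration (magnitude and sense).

α ≈ 25.7 rad/s², clockwise

I = MR² = (6.01)(0.202)² = 0.2452 kg·m².
Taking anticlockwise as positive: τ₁ = +(27.0)(0.202) = +5.454 N·m; τ₂ = −(58.2)(0.202) = −11.76 N·m.
Net torque τ = -6.302 N·m.
α = τ/I = -6.302/0.2452 = -25.70 rad/s².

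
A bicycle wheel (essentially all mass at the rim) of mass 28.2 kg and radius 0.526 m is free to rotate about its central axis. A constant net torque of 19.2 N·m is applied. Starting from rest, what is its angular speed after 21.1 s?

I = MR² = (28.2)(0.526)² = 7.802 kg·m².
α = τ/I = 19.2/7.802 = 2.461 rad/s².
ω = ω₀ + αt = 0 + (2.461)(21.1) = 51.92 rad/s.

ω ≈ 51.9 rad/s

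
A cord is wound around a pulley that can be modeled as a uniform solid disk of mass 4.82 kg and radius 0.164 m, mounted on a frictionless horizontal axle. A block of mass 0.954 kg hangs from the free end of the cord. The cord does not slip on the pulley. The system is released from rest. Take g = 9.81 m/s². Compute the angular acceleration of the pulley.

α ≈ 17.0 rad/s²

I = ½MR² = (1/2)(4.82)(0.164)² = 0.06482 kg·m².
Block: mg − T = ma. Pulley: TR = Iα. No-slip: a = αR, so T = (I/R²)a = 2.410·a.
Then mg = (m + 2.410)a, so a = (0.954)(9.81)/(0.954 + 2.410) = 2.782 m/s².
α = a/R = 2.782/0.164 = 16.96 rad/s².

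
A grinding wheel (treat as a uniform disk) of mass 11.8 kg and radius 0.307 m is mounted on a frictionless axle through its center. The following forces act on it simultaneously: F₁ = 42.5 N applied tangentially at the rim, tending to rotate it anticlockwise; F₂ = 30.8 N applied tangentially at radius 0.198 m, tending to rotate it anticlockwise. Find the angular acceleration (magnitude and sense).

I = ½MR² = (1/2)(11.8)(0.307)² = 0.5561 kg·m².
Taking anticlockwise as positive: τ₁ = +(42.5)(0.307) = +13.05 N·m; τ₂ = +(30.8)(0.198) = +6.098 N·m.
Net torque τ = 19.15 N·m.
α = τ/I = 19.15/0.5561 = 34.43 rad/s².

α ≈ 34.4 rad/s², anticlockwise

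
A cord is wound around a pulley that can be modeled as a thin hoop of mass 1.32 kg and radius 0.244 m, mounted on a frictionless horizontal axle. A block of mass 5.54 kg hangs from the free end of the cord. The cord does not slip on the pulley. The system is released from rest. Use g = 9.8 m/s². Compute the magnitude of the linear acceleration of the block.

I = MR² = (1.32)(0.244)² = 0.07859 kg·m².
Block: mg − T = ma. Pulley: TR = Iα. No-slip: a = αR, so T = (I/R²)a = 1.320·a.
Then mg = (m + 1.320)a, so a = (5.54)(9.8)/(5.54 + 1.320) = 7.914 m/s².

a ≈ 7.91 m/s²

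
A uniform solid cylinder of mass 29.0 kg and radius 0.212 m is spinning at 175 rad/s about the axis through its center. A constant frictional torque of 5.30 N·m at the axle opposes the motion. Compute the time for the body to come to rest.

I = ½MR² = (1/2)(29.0)(0.212)² = 0.6517 kg·m².
The net torque has magnitude 5.30 N·m, opposing ω.
|α| = τ/I = 5.300/0.6517 = 8.133 rad/s² (deceleration).
0 = ω₀ − |α|t ⇒ t = ω₀/|α| = 175/8.133 = 21.52 s.

t ≈ 21.5 s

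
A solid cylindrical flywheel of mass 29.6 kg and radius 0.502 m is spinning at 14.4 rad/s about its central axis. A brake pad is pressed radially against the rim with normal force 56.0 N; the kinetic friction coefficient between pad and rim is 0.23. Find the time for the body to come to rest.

t ≈ 8.31 s

I = ½MR² = (1/2)(29.6)(0.502)² = 3.730 kg·m².
Friction force f = μN = (0.23)(56.0) = 12.88 N at the rim; torque magnitude τ = fR = 6.466 N·m, opposing ω.
|α| = τ/I = 6.466/3.730 = 1.734 rad/s² (deceleration).
0 = ω₀ − |α|t ⇒ t = ω₀/|α| = 14.4/1.734 = 8.306 s.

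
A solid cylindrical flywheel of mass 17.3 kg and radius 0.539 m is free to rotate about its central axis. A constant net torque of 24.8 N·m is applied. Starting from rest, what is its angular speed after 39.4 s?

I = ½MR² = (1/2)(17.3)(0.539)² = 2.513 kg·m².
α = τ/I = 24.8/2.513 = 9.869 rad/s².
ω = ω₀ + αt = 0 + (9.869)(39.4) = 388.8 rad/s.

ω ≈ 389 rad/s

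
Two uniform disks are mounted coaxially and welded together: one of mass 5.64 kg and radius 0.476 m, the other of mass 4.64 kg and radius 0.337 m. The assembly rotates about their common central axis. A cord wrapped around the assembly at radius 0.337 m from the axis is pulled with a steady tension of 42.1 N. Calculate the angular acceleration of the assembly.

I = ½M₁R₁² + ½M₂R₂² = ½(5.64)(0.476)² + ½(4.64)(0.337)² = 0.9024 kg·m².
τ = F r = (42.1)(0.337) = 14.19 N·m.
α = τ/I = 14.19/0.9024 = 15.72 rad/s².

α ≈ 15.7 rad/s²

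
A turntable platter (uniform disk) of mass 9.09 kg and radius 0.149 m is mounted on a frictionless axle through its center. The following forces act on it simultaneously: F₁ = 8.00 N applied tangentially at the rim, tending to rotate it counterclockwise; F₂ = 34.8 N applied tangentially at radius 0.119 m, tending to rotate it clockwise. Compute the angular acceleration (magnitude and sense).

I = ½MR² = (1/2)(9.09)(0.149)² = 0.1009 kg·m².
Taking counterclockwise as positive: τ₁ = +(8.00)(0.149) = +1.192 N·m; τ₂ = −(34.8)(0.119) = −4.141 N·m.
Net torque τ = -2.949 N·m.
α = τ/I = -2.949/0.1009 = -29.23 rad/s².

α ≈ 29.2 rad/s², clockwise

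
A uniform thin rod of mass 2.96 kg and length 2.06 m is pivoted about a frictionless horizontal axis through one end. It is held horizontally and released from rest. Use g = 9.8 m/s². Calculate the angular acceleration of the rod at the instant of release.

α ≈ 7.14 rad/s²

About the pivot, I = (1/3)ML² = (1/3)(2.96)(2.06)² = 4.187 kg·m².
The weight acts at the center, a distance L/2 = 1.030 m from the pivot; τ = Mg(L/2) = 29.88 N·m.
α = τ/I = 29.88/4.187 = 7.136 rad/s².
(Equivalently α = (3g/(2L)) = 7.136 rad/s².)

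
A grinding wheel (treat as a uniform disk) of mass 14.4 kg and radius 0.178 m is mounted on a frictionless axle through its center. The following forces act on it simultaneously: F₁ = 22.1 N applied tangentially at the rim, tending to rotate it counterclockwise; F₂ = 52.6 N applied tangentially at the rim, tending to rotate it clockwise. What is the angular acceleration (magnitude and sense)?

α ≈ 23.8 rad/s², clockwise

I = ½MR² = (1/2)(14.4)(0.178)² = 0.2281 kg·m².
Taking counterclockwise as positive: τ₁ = +(22.1)(0.178) = +3.934 N·m; τ₂ = −(52.6)(0.178) = −9.363 N·m.
Net torque τ = -5.429 N·m.
α = τ/I = -5.429/0.2281 = -23.80 rad/s².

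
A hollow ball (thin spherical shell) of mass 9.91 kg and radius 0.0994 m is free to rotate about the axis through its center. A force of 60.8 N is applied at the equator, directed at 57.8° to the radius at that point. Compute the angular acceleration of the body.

I = (2/3)MR² = (2/3)(9.91)(0.0994)² = 0.06528 kg·m².
Only the tangential component produces torque: τ = F R sinθ = (60.8)(0.0994) sin 57.8° = 5.114 N·m.
From τ = Iα: α = 5.114/0.06528 = 78.34 rad/s².

α ≈ 78.3 rad/s²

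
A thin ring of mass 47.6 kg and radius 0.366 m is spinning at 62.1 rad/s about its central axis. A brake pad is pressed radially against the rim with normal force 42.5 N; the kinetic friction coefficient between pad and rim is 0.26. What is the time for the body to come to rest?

I = MR² = (47.6)(0.366)² = 6.376 kg·m².
Friction force f = μN = (0.26)(42.5) = 11.05 N at the rim; torque magnitude τ = fR = 4.044 N·m, opposing ω.
|α| = τ/I = 4.044/6.376 = 0.6343 rad/s² (deceleration).
0 = ω₀ − |α|t ⇒ t = ω₀/|α| = 62.1/0.6343 = 97.91 s.

t ≈ 97.9 s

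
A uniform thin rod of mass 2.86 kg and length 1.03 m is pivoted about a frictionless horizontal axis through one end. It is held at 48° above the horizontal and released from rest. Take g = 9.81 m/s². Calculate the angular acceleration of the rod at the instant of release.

α ≈ 9.56 rad/s²

About the pivot, I = (1/3)ML² = (1/3)(2.86)(1.03)² = 1.011 kg·m².
The weight acts at the center, a distance L/2 = 0.5150 m from the pivot; τ = Mg(L/2) cos 48° = 9.668 N·m.
α = τ/I = 9.668/1.011 = 9.559 rad/s².
(Equivalently α = (3g/(2L)) cos 48° = 9.559 rad/s².)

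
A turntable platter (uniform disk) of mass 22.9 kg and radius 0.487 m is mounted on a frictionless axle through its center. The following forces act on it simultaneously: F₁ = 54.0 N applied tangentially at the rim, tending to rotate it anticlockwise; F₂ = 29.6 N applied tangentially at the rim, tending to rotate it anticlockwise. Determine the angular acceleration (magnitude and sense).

α ≈ 15.0 rad/s², anticlockwise

I = ½MR² = (1/2)(22.9)(0.487)² = 2.716 kg·m².
Taking anticlockwise as positive: τ₁ = +(54.0)(0.487) = +26.30 N·m; τ₂ = +(29.6)(0.487) = +14.42 N·m.
Net torque τ = 40.71 N·m.
α = τ/I = 40.71/2.716 = 14.99 rad/s².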